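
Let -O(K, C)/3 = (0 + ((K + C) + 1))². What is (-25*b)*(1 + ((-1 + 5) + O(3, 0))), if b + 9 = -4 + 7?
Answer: -6450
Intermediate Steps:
O(K, C) = -3*(1 + C + K)² (O(K, C) = -3*(0 + ((K + C) + 1))² = -3*(0 + ((C + K) + 1))² = -3*(0 + (1 + C + K))² = -3*(1 + C + K)²)
b = -6 (b = -9 + (-4 + 7) = -9 + 3 = -6)
(-25*b)*(1 + ((-1 + 5) + O(3, 0))) = (-25*(-6))*(1 + ((-1 + 5) - 3*(1 + 0 + 3)²)) = 150*(1 + (4 - 3*4²)) = 150*(1 + (4 - 3*16)) = 150*(1 + (4 - 48)) = 150*(1 - 44) = 150*(-43) = -6450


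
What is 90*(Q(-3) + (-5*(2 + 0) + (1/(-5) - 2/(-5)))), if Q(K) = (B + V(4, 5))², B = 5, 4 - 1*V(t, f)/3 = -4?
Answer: 74808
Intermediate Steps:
V(t, f) = 24 (V(t, f) = 12 - 3*(-4) = 12 + 12 = 24)
Q(K) = 841 (Q(K) = (5 + 24)² = 29² = 841)
90*(Q(-3) + (-5*(2 + 0) + (1/(-5) - 2/(-5)))) = 90*(841 + (-5*(2 + 0) + (1/(-5) - 2/(-5)))) = 90*(841 + (-5*2 + (1*(-⅕) - 2*(-⅕)))) = 90*(841 + (-10 + (-⅕ + ⅖))) = 90*(841 + (-10 + ⅕)) = 90*(841 - 49/5) = 90*(4156/5) = 74808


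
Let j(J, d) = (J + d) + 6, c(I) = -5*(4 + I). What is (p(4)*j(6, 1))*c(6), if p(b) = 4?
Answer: -2600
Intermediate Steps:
c(I) = -20 - 5*I
j(J, d) = 6 + J + d
(p(4)*j(6, 1))*c(6) = (4*(6 + 6 + 1))*(-20 - 5*6) = (4*13)*(-20 - 30) = 52*(-50) = -2600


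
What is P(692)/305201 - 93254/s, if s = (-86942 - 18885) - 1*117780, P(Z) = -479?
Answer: 28354106301/68245080007 ≈ 0.41547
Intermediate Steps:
s = -223607 (s = -105827 - 117780 = -223607)
P(692)/305201 - 93254/s = -479/305201 - 93254/(-223607) = -479*1/305201 - 93254*(-1/223607) = -479/305201 + 93254/223607 = 28354106301/68245080007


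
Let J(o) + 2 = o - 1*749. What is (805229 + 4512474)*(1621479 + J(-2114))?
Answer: 8607308523642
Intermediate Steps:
J(o) = -751 + o (J(o) = -2 + (o - 1*749) = -2 + (o - 749) = -2 + (-749 + o) = -751 + o)
(805229 + 4512474)*(1621479 + J(-2114)) = (805229 + 4512474)*(1621479 + (-751 - 2114)) = 5317703*(1621479 - 2865) = 5317703*1618614 = 8607308523642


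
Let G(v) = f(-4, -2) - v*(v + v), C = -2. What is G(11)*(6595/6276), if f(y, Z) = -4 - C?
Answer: -402295/1569 ≈ -256.40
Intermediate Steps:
f(y, Z) = -2 (f(y, Z) = -4 - 1*(-2) = -4 + 2 = -2)
G(v) = -2 - 2*v**2 (G(v) = -2 - v*(v + v) = -2 - v*2*v = -2 - 2*v**2)
G(11)*(6595/6276) = (-2 - 2*11**2)*(6595/6276) = (-2 - 2*121)*(6595*(1/6276)) = (-2 - 242)*(6595/6276) = -244*6595/6276 = -402295/1569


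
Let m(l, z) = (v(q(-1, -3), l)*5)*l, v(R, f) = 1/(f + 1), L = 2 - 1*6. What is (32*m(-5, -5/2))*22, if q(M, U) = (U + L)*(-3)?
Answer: 4400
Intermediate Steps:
L = -4 (L = 2 - 6 = -4)
q(M, U) = 12 - 3*U (q(M, U) = (U - 4)*(-3) = (-4 + U)*(-3) = 12 - 3*U)
v(R, f) = 1/(1 + f)
m(l, z) = 5*l/(1 + l) (m(l, z) = (5/(1 + l))*l = 5*l/(1 + l))
(32*m(-5, -5/2))*22 = (32*(5*(-5)/(1 - 5)))*22 = (32*(5*(-5)/(-4)))*22 = (32*(5*(-5)*(-¼)))*22 = (32*(25/4))*22 = 200*22 = 4400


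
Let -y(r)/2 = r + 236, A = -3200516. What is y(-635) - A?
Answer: 3201314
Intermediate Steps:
y(r) = -472 - 2*r (y(r) = -2*(r + 236) = -2*(236 + r) = -472 - 2*r)
y(-635) - A = (-472 - 2*(-635)) - 1*(-3200516) = (-472 + 1270) + 3200516 = 798 + 3200516 = 3201314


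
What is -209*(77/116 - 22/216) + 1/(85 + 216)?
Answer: -27679177/235683 ≈ -117.44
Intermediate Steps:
-209*(77/116 - 22/216) + 1/(85 + 216) = -209*(77*(1/116) - 22*1/216) + 1/301 = -209*(77/116 - 11/108) + 1/301 = -209*440/783 + 1/301 = -91960/783 + 1/301 = -27679177/235683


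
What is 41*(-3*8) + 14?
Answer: -970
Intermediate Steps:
41*(-3*8) + 14 = 41*(-24) + 14 = -984 + 14 = -970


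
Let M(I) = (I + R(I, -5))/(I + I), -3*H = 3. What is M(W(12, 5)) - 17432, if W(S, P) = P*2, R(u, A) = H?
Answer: -348631/20 ≈ -17432.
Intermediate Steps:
H = -1 (H = -⅓*3 = -1)
R(u, A) = -1
W(S, P) = 2*P
M(I) = (-1 + I)/(2*I) (M(I) = (I - 1)/(I + I) = (-1 + I)/((2*I)) = (-1 + I)*(1/(2*I)) = (-1 + I)/(2*I))
M(W(12, 5)) - 17432 = (-1 + 2*5)/(2*((2*5))) - 17432 = (½)*(-1 + 10)/10 - 17432 = (½)*(⅒)*9 - 17432 = 9/20 - 17432 = -348631/20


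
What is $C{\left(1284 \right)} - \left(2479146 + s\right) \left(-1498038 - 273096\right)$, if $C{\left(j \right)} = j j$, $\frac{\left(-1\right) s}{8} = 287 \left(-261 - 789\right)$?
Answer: $8660751267420$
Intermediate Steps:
$s = 2410800$ ($s = - 8 \cdot 287 \left(-261 - 789\right) = - 8 \cdot 287 \left(-1050\right) = \left(-8\right) \left(-301350\right) = 2410800$)
$C{\left(j \right)} = j^{2}$
$C{\left(1284 \right)} - \left(2479146 + s\right) \left(-1498038 - 273096\right) = 1284^{2} - \left(2479146 + 2410800\right) \left(-1498038 - 273096\right) = 1648656 - 4889946 \left(-1771134\right) = 1648656 - -8660749618764 = 1648656 + 8660749618764 = 8660751267420$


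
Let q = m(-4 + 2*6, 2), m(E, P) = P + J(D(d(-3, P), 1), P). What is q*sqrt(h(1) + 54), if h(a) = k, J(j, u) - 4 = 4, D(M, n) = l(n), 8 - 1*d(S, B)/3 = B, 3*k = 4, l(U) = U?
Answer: 10*sqrt(498)/3 ≈ 74.386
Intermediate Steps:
k = 4/3 (k = (1/3)*4 = 4/3 ≈ 1.3333)
d(S, B) = 24 - 3*B
D(M, n) = n
J(j, u) = 8 (J(j, u) = 4 + 4 = 8)
h(a) = 4/3
m(E, P) = 8 + P (m(E, P) = P + 8 = 8 + P)
q = 10 (q = 8 + 2 = 10)
q*sqrt(h(1) + 54) = 10*sqrt(4/3 + 54) = 10*sqrt(166/3) = 10*(sqrt(498)/3) = 10*sqrt(498)/3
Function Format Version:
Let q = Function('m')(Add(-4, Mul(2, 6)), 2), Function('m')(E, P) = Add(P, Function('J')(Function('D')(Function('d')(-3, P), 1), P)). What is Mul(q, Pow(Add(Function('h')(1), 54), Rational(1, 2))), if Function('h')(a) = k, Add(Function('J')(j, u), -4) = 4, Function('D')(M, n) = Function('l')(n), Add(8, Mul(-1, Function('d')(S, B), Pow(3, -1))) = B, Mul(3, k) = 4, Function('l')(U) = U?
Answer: Mul(Rational(10, 3), Pow(498, Rational(1, 2))) ≈ 74.386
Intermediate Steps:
k = Rational(4, 3) (k = Mul(Rational(1, 3), 4) = Rational(4, 3) ≈ 1.3333)
Function('d')(S, B) = Add(24, Mul(-3, B))
Function('D')(M, n) = n
Function('J')(j, u) = 8 (Function('J')(j, u) = Add(4, 4) = 8)
Function('h')(a) = Rational(4, 3)
Function('m')(E, P) = Add(8, P) (Function('m')(E, P) = Add(P, 8) = Add(8, P))
q = 10 (q = Add(8, 2) = 10)
Mul(q, Pow(Add(Function('h')(1), 54), Rational(1, 2))) = Mul(10, Pow(Add(Rational(4, 3), 54), Rational(1, 2))) = Mul(10, Pow(Rational(166, 3), Rational(1, 2))) = Mul(10, Mul(Rational(1, 3), Pow(498, Rational(1, 2)))) = Mul(Rational(10, 3), Pow(498, Rational(1, 2)))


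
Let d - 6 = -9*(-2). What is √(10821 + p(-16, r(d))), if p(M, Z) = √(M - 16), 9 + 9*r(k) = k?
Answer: √(10821 + 4*I*√2) ≈ 104.02 + 0.0272*I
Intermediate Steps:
d = 24 (d = 6 - 9*(-2) = 6 + 18 = 24)
r(k) = -1 + k/9
p(M, Z) = √(-16 + M)
√(10821 + p(-16, r(d))) = √(10821 + √(-16 - 16)) = √(10821 + √(-32)) = √(10821 + 4*I*√2)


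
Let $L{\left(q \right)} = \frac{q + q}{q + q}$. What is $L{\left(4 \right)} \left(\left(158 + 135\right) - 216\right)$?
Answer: $77$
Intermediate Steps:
$L{\left(q \right)} = 1$ ($L{\left(q \right)} = \frac{2 q}{2 q} = 2 q \frac{1}{2 q} = 1$)
$L{\left(4 \right)} \left(\left(158 + 135\right) - 216\right) = 1 \left(\left(158 + 135\right) - 216\right) = 1 \left(293 - 216\right) = 1 \cdot 77 = 77$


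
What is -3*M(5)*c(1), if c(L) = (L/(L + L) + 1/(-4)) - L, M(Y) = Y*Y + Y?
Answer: 135/2 ≈ 67.500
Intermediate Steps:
M(Y) = Y + Y**2 (M(Y) = Y**2 + Y = Y + Y**2)
c(L) = 1/4 - L (c(L) = (L/((2*L)) + 1*(-1/4)) - L = (L*(1/(2*L)) - 1/4) - L = (1/2 - 1/4) - L = 1/4 - L)
-3*M(5)*c(1) = -3*(5*(1 + 5))*(1/4 - 1*1) = -3*(5*6)*(1/4 - 1) = -3*30*(-3)/4 = -90*(-3)/4 = -1*(-135/2) = 135/2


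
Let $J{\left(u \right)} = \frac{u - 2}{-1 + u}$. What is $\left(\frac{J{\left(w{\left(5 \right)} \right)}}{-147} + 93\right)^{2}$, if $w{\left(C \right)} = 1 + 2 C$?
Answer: $\frac{2076351489}{240100} \approx 8647.9$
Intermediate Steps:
$J{\left(u \right)} = \frac{-2 + u}{-1 + u}$
$\left(\frac{J{\left(w{\left(5 \right)} \right)}}{-147} + 93\right)^{2} = \left(\frac{\frac{1}{-1 + \left(1 + 2 \cdot 5\right)} \left(-2 + \left(1 + 2 \cdot 5\right)\right)}{-147} + 93\right)^{2} = \left(\frac{-2 + \left(1 + 10\right)}{-1 + \left(1 + 10\right)} \left(- \frac{1}{147}\right) + 93\right)^{2} = \left(\frac{-2 + 11}{-1 + 11} \left(- \frac{1}{147}\right) + 93\right)^{2} = \left(\frac{1}{10} \cdot 9 \left(- \frac{1}{147}\right) + 93\right)^{2} = \left(\frac{9}{10} \left(- \frac{1}{147}\right) + 93\right)^{2} = \left(- \frac{3}{490} + 93\right)^{2} = \left(\frac{45567}{490}\right)^{2} = \frac{2076351489}{240100}$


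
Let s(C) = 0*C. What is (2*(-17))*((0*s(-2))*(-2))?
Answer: 0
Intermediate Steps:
s(C) = 0
(2*(-17))*((0*s(-2))*(-2)) = (2*(-17))*((0*0)*(-2)) = -0*(-2) = -34*0 = 0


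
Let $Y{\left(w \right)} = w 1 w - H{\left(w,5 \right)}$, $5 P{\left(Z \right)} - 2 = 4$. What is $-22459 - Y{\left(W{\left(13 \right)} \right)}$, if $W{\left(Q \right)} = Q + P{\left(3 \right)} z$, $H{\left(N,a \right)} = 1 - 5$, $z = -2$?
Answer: $- \frac{564384}{25} \approx -22575.0$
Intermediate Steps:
$P{\left(Z \right)} = \frac{6}{5}$ ($P{\left(Z \right)} = \frac{2}{5} + \frac{1}{5} \cdot 4 = \frac{2}{5} + \frac{4}{5} = \frac{6}{5}$)
$H{\left(N,a \right)} = -4$
$W{\left(Q \right)} = - \frac{12}{5} + Q$ ($W{\left(Q \right)} = Q + \frac{6}{5} \left(-2\right) = Q - \frac{12}{5} = - \frac{12}{5} + Q$)
$Y{\left(w \right)} = 4 + w^{2}$ ($Y{\left(w \right)} = w 1 w - -4 = w w + 4 = w^{2} + 4 = 4 + w^{2}$)
$-22459 - Y{\left(W{\left(13 \right)} \right)} = -22459 - \left(4 + \left(- \frac{12}{5} + 13\right)^{2}\right) = -22459 - \left(4 + \left(\frac{53}{5}\right)^{2}\right) = -22459 - \left(4 + \frac{2809}{25}\right) = -22459 - \frac{2909}{25} = - \frac{564384}{25}$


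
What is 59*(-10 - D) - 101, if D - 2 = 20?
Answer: -1989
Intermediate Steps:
D = 22 (D = 2 + 20 = 22)
59*(-10 - D) - 101 = 59*(-10 - 1*22) - 101 = 59*(-10 - 22) - 101 = 59*(-32) - 101 = -1888 - 101 = -1989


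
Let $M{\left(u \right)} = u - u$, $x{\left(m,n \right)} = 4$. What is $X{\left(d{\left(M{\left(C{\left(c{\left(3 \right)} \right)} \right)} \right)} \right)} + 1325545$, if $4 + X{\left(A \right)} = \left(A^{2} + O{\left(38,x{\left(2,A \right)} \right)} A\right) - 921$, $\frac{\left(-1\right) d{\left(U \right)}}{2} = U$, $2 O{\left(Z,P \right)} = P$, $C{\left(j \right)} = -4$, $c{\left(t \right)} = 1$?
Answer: $1324620$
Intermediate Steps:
$O{\left(Z,P \right)} = \frac{P}{2}$
$M{\left(u \right)} = 0$
$d{\left(U \right)} = - 2 U$
$X{\left(A \right)} = -925 + A^{2} + 2 A$ ($X{\left(A \right)} = -4 - \left(921 - A^{2} - \frac{1}{2} \cdot 4 A\right) = -4 - \left(921 - A^{2} - 2 A\right) = -4 + \left(-921 + A^{2} + 2 A\right) = -925 + A^{2} + 2 A$)
$X{\left(d{\left(M{\left(C{\left(c{\left(3 \right)} \right)} \right)} \right)} \right)} + 1325545 = \left(-925 + \left(\left(-2\right) 0\right)^{2} + 2 \left(\left(-2\right) 0\right)\right) + 1325545 = \left(-925 + 0^{2} + 2 \cdot 0\right) + 1325545 = \left(-925 + 0 + 0\right) + 1325545 = -925 + 1325545 = 1324620$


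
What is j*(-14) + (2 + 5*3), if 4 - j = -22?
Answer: -347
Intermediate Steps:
j = 26 (j = 4 - 1*(-22) = 4 + 22 = 26)
j*(-14) + (2 + 5*3) = 26*(-14) + (2 + 5*3) = -364 + (2 + 15) = -364 + 17 = -347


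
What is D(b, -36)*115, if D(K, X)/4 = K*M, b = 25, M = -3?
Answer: -34500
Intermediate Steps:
D(K, X) = -12*K (D(K, X) = 4*(K*(-3)) = 4*(-3*K) = -12*K)
D(b, -36)*115 = -12*25*115 = -300*115 = -34500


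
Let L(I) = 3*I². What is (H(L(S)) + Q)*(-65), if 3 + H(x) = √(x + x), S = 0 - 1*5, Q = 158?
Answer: -10075 - 325*√6 ≈ -10871.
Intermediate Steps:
S = -5 (S = 0 - 5 = -5)
H(x) = -3 + √2*√x (H(x) = -3 + √(x + x) = -3 + √(2*x) = -3 + √2*√x)
(H(L(S)) + Q)*(-65) = ((-3 + √2*√(3*(-5)²)) + 158)*(-65) = ((-3 + √2*√(3*25)) + 158)*(-65) = ((-3 + √2*√75) + 158)*(-65) = ((-3 + √2*(5*√3)) + 158)*(-65) = ((-3 + 5*√6) + 158)*(-65) = (155 + 5*√6)*(-65) = -10075 - 325*√6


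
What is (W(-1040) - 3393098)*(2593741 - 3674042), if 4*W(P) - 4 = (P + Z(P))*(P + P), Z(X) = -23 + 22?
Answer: 3080777544877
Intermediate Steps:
Z(X) = -1
W(P) = 1 + P*(-1 + P)/2 (W(P) = 1 + ((P - 1)*(P + P))/4 = 1 + ((-1 + P)*(2*P))/4 = 1 + (2*P*(-1 + P))/4 = 1 + P*(-1 + P)/2)
(W(-1040) - 3393098)*(2593741 - 3674042) = ((1 + (1/2)*(-1040)**2 - 1/2*(-1040)) - 3393098)*(2593741 - 3674042) = ((1 + (1/2)*1081600 + 520) - 3393098)*(-1080301) = ((1 + 540800 + 520) - 3393098)*(-1080301) = (541321 - 3393098)*(-1080301) = -2851777*(-1080301) = 3080777544877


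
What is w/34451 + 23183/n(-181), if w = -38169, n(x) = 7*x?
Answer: -847037656/43649417 ≈ -19.405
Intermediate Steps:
w/34451 + 23183/n(-181) = -38169/34451 + 23183/((7*(-181))) = -38169*1/34451 + 23183/(-1267) = -38169/34451 + 23183*(-1/1267) = -38169/34451 - 23183/1267 = -847037656/43649417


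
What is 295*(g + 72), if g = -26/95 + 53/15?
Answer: 1265491/57 ≈ 22202.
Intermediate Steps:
g = 929/285 (g = -26*1/95 + 53*(1/15) = -26/95 + 53/15 = 929/285 ≈ 3.2596)
295*(g + 72) = 295*(929/285 + 72) = 295*(21449/285) = 1265491/57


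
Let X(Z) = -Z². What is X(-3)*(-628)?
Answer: 5652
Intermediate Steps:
X(-3)*(-628) = -1*(-3)²*(-628) = -1*9*(-628) = -9*(-628) = 5652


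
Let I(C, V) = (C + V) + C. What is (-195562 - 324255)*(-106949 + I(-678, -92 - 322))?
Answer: 56513984423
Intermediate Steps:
I(C, V) = V + 2*C
(-195562 - 324255)*(-106949 + I(-678, -92 - 322)) = (-195562 - 324255)*(-106949 + ((-92 - 322) + 2*(-678))) = -519817*(-106949 + (-414 - 1356)) = -519817*(-106949 - 1770) = -519817*(-108719) = 56513984423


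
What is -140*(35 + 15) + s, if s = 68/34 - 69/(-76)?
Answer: -531779/76 ≈ -6997.1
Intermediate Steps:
s = 221/76 (s = 68*(1/34) - 69*(-1/76) = 2 + 69/76 = 221/76 ≈ 2.9079)
-140*(35 + 15) + s = -140*(35 + 15) + 221/76 = -140*50 + 221/76 = -7000 + 221/76 = -531779/76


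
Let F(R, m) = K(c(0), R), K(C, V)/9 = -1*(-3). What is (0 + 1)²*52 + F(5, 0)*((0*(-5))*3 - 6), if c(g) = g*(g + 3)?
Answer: -110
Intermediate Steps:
c(g) = g*(3 + g)
K(C, V) = 27 (K(C, V) = 9*(-1*(-3)) = 9*3 = 27)
F(R, m) = 27
(0 + 1)²*52 + F(5, 0)*((0*(-5))*3 - 6) = (0 + 1)²*52 + 27*((0*(-5))*3 - 6) = 1²*52 + 27*(0*3 - 6) = 1*52 + 27*(0 - 6) = 52 + 27*(-6) = 52 - 162 = -110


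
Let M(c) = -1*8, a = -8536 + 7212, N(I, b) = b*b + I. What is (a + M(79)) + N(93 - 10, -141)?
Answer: 18632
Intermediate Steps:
N(I, b) = I + b² (N(I, b) = b² + I = I + b²)
a = -1324
M(c) = -8
(a + M(79)) + N(93 - 10, -141) = (-1324 - 8) + ((93 - 10) + (-141)²) = -1332 + (83 + 19881) = -1332 + 19964 = 18632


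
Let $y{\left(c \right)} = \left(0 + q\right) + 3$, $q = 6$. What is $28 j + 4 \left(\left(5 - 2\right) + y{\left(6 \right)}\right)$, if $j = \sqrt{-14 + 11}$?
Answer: $48 + 28 i \sqrt{3} \approx 48.0 + 48.497 i$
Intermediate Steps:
$y{\left(c \right)} = 9$ ($y{\left(c \right)} = \left(0 + 6\right) + 3 = 6 + 3 = 9$)
$j = i \sqrt{3}$ ($j = \sqrt{-3} = i \sqrt{3} \approx 1.732 i$)
$28 j + 4 \left(\left(5 - 2\right) + y{\left(6 \right)}\right) = 28 i \sqrt{3} + 4 \left(\left(5 - 2\right) + 9\right) = 28 i \sqrt{3} + 4 \left(3 + 9\right) = 28 i \sqrt{3} + 4 \cdot 12 = 28 i \sqrt{3} + 48 = 48 + 28 i \sqrt{3}$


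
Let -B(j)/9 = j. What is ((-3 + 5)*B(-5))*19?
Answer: 1710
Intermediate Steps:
B(j) = -9*j
((-3 + 5)*B(-5))*19 = ((-3 + 5)*(-9*(-5)))*19 = (2*45)*19 = 90*19 = 1710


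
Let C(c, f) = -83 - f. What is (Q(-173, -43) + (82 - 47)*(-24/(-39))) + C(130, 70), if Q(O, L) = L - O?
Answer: -19/13 ≈ -1.4615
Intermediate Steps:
(Q(-173, -43) + (82 - 47)*(-24/(-39))) + C(130, 70) = ((-43 - 1*(-173)) + (82 - 47)*(-24/(-39))) + (-83 - 1*70) = ((-43 + 173) + 35*(-24*(-1/39))) + (-83 - 70) = (130 + 35*(8/13)) - 153 = (130 + 280/13) - 153 = 1970/13 - 153 = -19/13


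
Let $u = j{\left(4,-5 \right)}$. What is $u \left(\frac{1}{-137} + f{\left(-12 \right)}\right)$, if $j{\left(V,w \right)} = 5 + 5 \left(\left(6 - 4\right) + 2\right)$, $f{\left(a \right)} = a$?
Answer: $- \frac{41125}{137} \approx -300.18$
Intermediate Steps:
$j{\left(V,w \right)} = 25$ ($j{\left(V,w \right)} = 5 + 5 \left(2 + 2\right) = 5 + 5 \cdot 4 = 5 + 20 = 25$)
$u = 25$
$u \left(\frac{1}{-137} + f{\left(-12 \right)}\right) = 25 \left(\frac{1}{-137} - 12\right) = 25 \left(- \frac{1}{137} - 12\right) = 25 \left(- \frac{1645}{137}\right) = - \frac{41125}{137}$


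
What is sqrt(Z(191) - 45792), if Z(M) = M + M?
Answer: I*sqrt(45410) ≈ 213.1*I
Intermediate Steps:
Z(M) = 2*M
sqrt(Z(191) - 45792) = sqrt(2*191 - 45792) = sqrt(382 - 45792) = sqrt(-45410) = I*sqrt(45410)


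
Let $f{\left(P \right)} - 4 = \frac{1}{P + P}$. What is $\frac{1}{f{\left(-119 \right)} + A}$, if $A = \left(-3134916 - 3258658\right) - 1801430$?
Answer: $- \frac{238}{1950410001} \approx -1.2203 \cdot 10^{-7}$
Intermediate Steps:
$f{\left(P \right)} = 4 + \frac{1}{2 P}$ ($f{\left(P \right)} = 4 + \frac{1}{P + P} = 4 + \frac{1}{2 P}$)
$A = -8195004$ ($A = -6393574 - 1801430 = -8195004$)
$\frac{1}{f{\left(-119 \right)} + A} = \frac{1}{\left(4 + \frac{1}{2 \left(-119\right)}\right) - 8195004} = \frac{1}{\left(4 + \frac{1}{2} \left(- \frac{1}{119}\right)\right) - 8195004} = \frac{1}{\left(4 - \frac{1}{238}\right) - 8195004} = \frac{1}{\frac{951}{238} - 8195004} = \frac{1}{- \frac{1950410001}{238}} = - \frac{238}{1950410001}$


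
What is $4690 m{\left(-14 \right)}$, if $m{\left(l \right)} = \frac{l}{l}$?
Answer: $4690$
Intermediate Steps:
$m{\left(l \right)} = 1$
$4690 m{\left(-14 \right)} = 4690 \cdot 1 = 4690$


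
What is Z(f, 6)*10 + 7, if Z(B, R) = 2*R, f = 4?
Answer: 127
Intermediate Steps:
Z(f, 6)*10 + 7 = (2*6)*10 + 7 = 12*10 + 7 = 120 + 7 = 127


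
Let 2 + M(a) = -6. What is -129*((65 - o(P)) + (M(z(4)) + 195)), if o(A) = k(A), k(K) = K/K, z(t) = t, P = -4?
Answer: -32379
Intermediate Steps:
M(a) = -8 (M(a) = -2 - 6 = -8)
k(K) = 1
o(A) = 1
-129*((65 - o(P)) + (M(z(4)) + 195)) = -129*((65 - 1*1) + (-8 + 195)) = -129*((65 - 1) + 187) = -129*(64 + 187) = -129*251 = -32379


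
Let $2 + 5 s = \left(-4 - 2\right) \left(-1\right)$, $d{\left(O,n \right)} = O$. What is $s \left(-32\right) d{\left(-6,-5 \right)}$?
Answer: $\frac{768}{5} \approx 153.6$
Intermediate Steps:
$s = \frac{4}{5}$ ($s = - \frac{2}{5} + \frac{\left(-4 - 2\right) \left(-1\right)}{5} = - \frac{2}{5} + \frac{\left(-6\right) \left(-1\right)}{5} = - \frac{2}{5} + \frac{1}{5} \cdot 6 = - \frac{2}{5} + \frac{6}{5} = \frac{4}{5} \approx 0.8$)
$s \left(-32\right) d{\left(-6,-5 \right)} = \frac{4}{5} \left(-32\right) \left(-6\right) = \left(- \frac{128}{5}\right) \left(-6\right) = \frac{768}{5}$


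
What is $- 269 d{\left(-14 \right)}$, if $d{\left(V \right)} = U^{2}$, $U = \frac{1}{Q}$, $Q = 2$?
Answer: $- \frac{269}{4} \approx -67.25$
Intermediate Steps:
$U = \frac{1}{2} \approx 0.5$
$d{\left(V \right)} = \frac{1}{4}$ ($d{\left(V \right)} = \left(\frac{1}{2}\right)^{2} = \frac{1}{4}$)
$- 269 d{\left(-14 \right)} = \left(-269\right) \frac{1}{4} = - \frac{269}{4}$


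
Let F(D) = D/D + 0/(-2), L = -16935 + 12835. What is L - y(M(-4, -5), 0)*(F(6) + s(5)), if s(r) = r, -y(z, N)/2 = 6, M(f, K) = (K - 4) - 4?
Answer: -4028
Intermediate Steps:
M(f, K) = -8 + K (M(f, K) = (-4 + K) - 4 = -8 + K)
L = -4100
y(z, N) = -12 (y(z, N) = -2*6 = -12)
F(D) = 1 (F(D) = 1 + 0*(-1/2) = 1 + 0 = 1)
L - y(M(-4, -5), 0)*(F(6) + s(5)) = -4100 - (-12)*(1 + 5) = -4100 - (-12)*6 = -4100 - 1*(-72) = -4100 + 72 = -4028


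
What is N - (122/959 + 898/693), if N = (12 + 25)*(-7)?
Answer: -24724823/94941 ≈ -260.42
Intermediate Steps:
N = -259 (N = 37*(-7) = -259)
N - (122/959 + 898/693) = -259 - (122/959 + 898/693) = -259 - 1*135104/94941 = -259 - 135104/94941 = -24724823/94941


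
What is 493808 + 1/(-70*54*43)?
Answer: 80263552319/162540 ≈ 4.9381e+5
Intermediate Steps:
493808 + 1/(-70*54*43) = 493808 + 1/(-3780*43) = 493808 + 1/(-162540) = 493808 - 1/162540 = 80263552319/162540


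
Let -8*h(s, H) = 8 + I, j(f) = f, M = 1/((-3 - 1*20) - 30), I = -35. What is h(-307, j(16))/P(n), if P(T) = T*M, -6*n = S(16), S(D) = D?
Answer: 4293/64 ≈ 67.078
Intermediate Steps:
M = -1/53 (M = 1/((-3 - 20) - 30) = 1/(-23 - 30) = 1/(-53) = -1/53 ≈ -0.018868)
h(s, H) = 27/8 (h(s, H) = -(8 - 35)/8 = -⅛*(-27) = 27/8)
n = -8/3 (n = -⅙*16 = -8/3 ≈ -2.6667)
P(T) = -T/53 (P(T) = T*(-1/53) = -T/53)
h(-307, j(16))/P(n) = 27/(8*((-1/53*(-8/3)))) = 27/(8*(8/159)) = (27/8)*(159/8) = 4293/64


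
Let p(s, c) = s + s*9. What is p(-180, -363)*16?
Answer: -28800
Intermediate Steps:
p(s, c) = 10*s (p(s, c) = s + 9*s = 10*s)
p(-180, -363)*16 = (10*(-180))*16 = -1800*16 = -28800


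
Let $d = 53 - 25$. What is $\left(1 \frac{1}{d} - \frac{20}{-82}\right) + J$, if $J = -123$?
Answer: $- \frac{140883}{1148} \approx -122.72$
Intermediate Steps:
$d = 28$ ($d = 53 - 25 = 28$)
$\left(1 \frac{1}{d} - \frac{20}{-82}\right) + J = \left(1 \cdot \frac{1}{28} - \frac{20}{-82}\right) - 123 = \left(1 \cdot \frac{1}{28} - - \frac{10}{41}\right) - 123 = \left(\frac{1}{28} + \frac{10}{41}\right) - 123 = \frac{321}{1148} - 123 = - \frac{140883}{1148}$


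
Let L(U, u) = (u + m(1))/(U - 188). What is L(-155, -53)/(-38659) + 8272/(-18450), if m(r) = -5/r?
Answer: -54844048082/122323841325 ≈ -0.44835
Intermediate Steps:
L(U, u) = (-5 + u)/(-188 + U) (L(U, u) = (u - 5/1)/(U - 188) = (u - 5*1)/(-188 + U) = (u - 5)/(-188 + U) = (-5 + u)/(-188 + U))
L(-155, -53)/(-38659) + 8272/(-18450) = ((-5 - 53)/(-188 - 155))/(-38659) + 8272/(-18450) = (-58/(-343))*(-1/38659) + 8272*(-1/18450) = -1/343*(-58)*(-1/38659) - 4136/9225 = (58/343)*(-1/38659) - 4136/9225 = -58/13260037 - 4136/9225 = -54844048082/122323841325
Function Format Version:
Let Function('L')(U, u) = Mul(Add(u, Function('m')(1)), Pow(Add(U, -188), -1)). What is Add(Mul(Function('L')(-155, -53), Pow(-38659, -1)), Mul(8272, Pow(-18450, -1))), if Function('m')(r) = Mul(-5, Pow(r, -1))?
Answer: Rational(-54844048082, 122323841325) ≈ -0.44835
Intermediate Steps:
Function('L')(U, u) = Mul(Pow(Add(-188, U), -1), Add(-5, u)) (Function('L')(U, u) = Mul(Add(u, Mul(-5, Pow(1, -1))), Pow(Add(U, -188), -1)) = Mul(Add(u, Mul(-5, 1)), Pow(Add(-188, U), -1)) = Mul(Add(u, -5), Pow(Add(-188, U), -1)) = Mul(Add(-5, u), Pow(Add(-188, U), -1)) = Mul(Pow(Add(-188, U), -1), Add(-5, u)))
Add(Mul(Function('L')(-155, -53), Pow(-38659, -1)), Mul(8272, Pow(-18450, -1))) = Add(Mul(Mul(Pow(Add(-188, -155), -1), Add(-5, -53)), Pow(-38659, -1)), Mul(8272, Pow(-18450, -1))) = Add(Mul(Mul(Pow(-343, -1), -58), Rational(-1, 38659)), Mul(8272, Rational(-1, 18450))) = Add(Mul(Mul(Rational(-1, 343), -58), Rational(-1, 38659)), Rational(-4136, 9225)) = Add(Mul(Rational(58, 343), Rational(-1, 38659)), Rational(-4136, 9225)) = Add(Rational(-58, 13260037), Rational(-4136, 9225)) = Rational(-54844048082, 122323841325)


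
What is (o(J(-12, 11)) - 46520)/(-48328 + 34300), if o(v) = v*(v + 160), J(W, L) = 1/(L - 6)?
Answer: 1162199/350700 ≈ 3.3139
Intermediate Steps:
J(W, L) = 1/(-6 + L)
o(v) = v*(160 + v)
(o(J(-12, 11)) - 46520)/(-48328 + 34300) = ((160 + 1/(-6 + 11))/(-6 + 11) - 46520)/(-48328 + 34300) = ((160 + 1/5)/5 - 46520)/(-14028) = ((160 + ⅕)/5 - 46520)*(-1/14028) = ((⅕)*(801/5) - 46520)*(-1/14028) = (801/25 - 46520)*(-1/14028) = -1162199/25*(-1/14028) = 1162199/350700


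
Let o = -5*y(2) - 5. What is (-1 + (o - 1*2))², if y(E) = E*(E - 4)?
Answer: 144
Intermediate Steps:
y(E) = E*(-4 + E)
o = 15 (o = -10*(-4 + 2) - 5 = -10*(-2) - 5 = -5*(-4) - 5 = 20 - 5 = 15)
(-1 + (o - 1*2))² = (-1 + (15 - 1*2))² = (-1 + (15 - 2))² = (-1 + 13)² = 12² = 144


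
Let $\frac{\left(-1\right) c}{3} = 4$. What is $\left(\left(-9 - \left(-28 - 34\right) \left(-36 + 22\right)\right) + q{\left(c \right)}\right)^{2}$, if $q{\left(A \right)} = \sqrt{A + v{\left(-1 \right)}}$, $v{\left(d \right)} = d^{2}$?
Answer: $\left(877 - i \sqrt{11}\right)^{2} \approx 7.6912 \cdot 10^{5} - 5817.0 i$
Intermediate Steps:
$c = -12$ ($c = \left(-3\right) 4 = -12$)
$q{\left(A \right)} = \sqrt{1 + A}$ ($q{\left(A \right)} = \sqrt{A + \left(-1\right)^{2}} = \sqrt{A + 1} = \sqrt{1 + A}$)
$\left(\left(-9 - \left(-28 - 34\right) \left(-36 + 22\right)\right) + q{\left(c \right)}\right)^{2} = \left(\left(-9 - \left(-28 - 34\right) \left(-36 + 22\right)\right) + \sqrt{1 - 12}\right)^{2} = \left(\left(-9 - \left(-62\right) \left(-14\right)\right) + \sqrt{-11}\right)^{2} = \left(\left(-9 - 868\right) + i \sqrt{11}\right)^{2} = \left(-877 + i \sqrt{11}\right)^{2}$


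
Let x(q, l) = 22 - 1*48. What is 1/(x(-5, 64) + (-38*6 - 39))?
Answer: -1/293 ≈ -0.0034130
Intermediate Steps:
x(q, l) = -26 (x(q, l) = 22 - 48 = -26)
1/(x(-5, 64) + (-38*6 - 39)) = 1/(-26 + (-38*6 - 39)) = 1/(-26 + (-228 - 39)) = 1/(-26 - 267) = 1/(-293) = -1/293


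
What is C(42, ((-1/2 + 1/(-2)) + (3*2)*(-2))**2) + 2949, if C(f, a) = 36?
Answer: 2985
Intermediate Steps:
C(42, ((-1/2 + 1/(-2)) + (3*2)*(-2))**2) + 2949 = 36 + 2949 = 2985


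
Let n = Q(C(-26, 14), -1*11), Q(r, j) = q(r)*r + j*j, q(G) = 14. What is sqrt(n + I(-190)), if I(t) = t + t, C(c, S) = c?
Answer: I*sqrt(623) ≈ 24.96*I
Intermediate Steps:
I(t) = 2*t
Q(r, j) = j**2 + 14*r (Q(r, j) = 14*r + j*j = 14*r + j**2 = j**2 + 14*r)
n = -243 (n = (-1*11)**2 + 14*(-26) = (-11)**2 - 364 = 121 - 364 = -243)
sqrt(n + I(-190)) = sqrt(-243 + 2*(-190)) = sqrt(-243 - 380) = sqrt(-623) = I*sqrt(623)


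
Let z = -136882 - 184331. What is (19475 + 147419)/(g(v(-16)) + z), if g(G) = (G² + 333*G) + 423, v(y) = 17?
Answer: -83447/157420 ≈ -0.53009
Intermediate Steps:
z = -321213
g(G) = 423 + G² + 333*G
(19475 + 147419)/(g(v(-16)) + z) = (19475 + 147419)/((423 + 17² + 333*17) - 321213) = 166894/((423 + 289 + 5661) - 321213) = 166894/(6373 - 321213) = 166894/(-314840) = 166894*(-1/314840) = -83447/157420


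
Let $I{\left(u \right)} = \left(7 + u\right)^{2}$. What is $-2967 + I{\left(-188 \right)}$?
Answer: $29794$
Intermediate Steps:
$-2967 + I{\left(-188 \right)} = -2967 + \left(7 - 188\right)^{2} = -2967 + \left(-181\right)^{2} = -2967 + 32761 = 29794$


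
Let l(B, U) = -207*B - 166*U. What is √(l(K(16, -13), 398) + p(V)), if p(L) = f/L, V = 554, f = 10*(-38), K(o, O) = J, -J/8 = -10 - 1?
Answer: I*√6467079666/277 ≈ 290.32*I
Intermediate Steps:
J = 88 (J = -8*(-10 - 1) = -8*(-11) = 88)
K(o, O) = 88
f = -380
p(L) = -380/L
√(l(K(16, -13), 398) + p(V)) = √((-207*88 - 166*398) - 380/554) = √((-18216 - 66068) - 380*1/554) = √(-84284 - 190/277) = √(-23346858/277) = I*√6467079666/277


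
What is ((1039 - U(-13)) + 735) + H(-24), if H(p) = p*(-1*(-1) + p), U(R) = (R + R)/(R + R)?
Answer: 2325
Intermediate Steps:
U(R) = 1 (U(R) = (2*R)/((2*R)) = (2*R)*(1/(2*R)) = 1)
H(p) = p*(1 + p)
((1039 - U(-13)) + 735) + H(-24) = ((1039 - 1*1) + 735) - 24*(1 - 24) = ((1039 - 1) + 735) - 24*(-23) = (1038 + 735) + 552 = 1773 + 552 = 2325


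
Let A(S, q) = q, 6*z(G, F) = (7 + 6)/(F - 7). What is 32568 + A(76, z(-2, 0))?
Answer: 1367843/42 ≈ 32568.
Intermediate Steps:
z(G, F) = 13/(6*(-7 + F)) (z(G, F) = ((7 + 6)/(F - 7))/6 = (13/(-7 + F))/6 = 13/(6*(-7 + F)))
32568 + A(76, z(-2, 0)) = 32568 + 13/(6*(-7 + 0)) = 32568 + (13/6)/(-7) = 32568 + (13/6)*(-⅐) = 32568 - 13/42 = 1367843/42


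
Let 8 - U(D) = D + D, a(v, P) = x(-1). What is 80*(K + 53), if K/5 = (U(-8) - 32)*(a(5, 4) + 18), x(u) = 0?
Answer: -53360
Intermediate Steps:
a(v, P) = 0
U(D) = 8 - 2*D (U(D) = 8 - (D + D) = 8 - 2*D)
K = -720 (K = 5*(((8 - 2*(-8)) - 32)*(0 + 18)) = 5*(((8 + 16) - 32)*18) = 5*((24 - 32)*18) = 5*(-8*18) = 5*(-144) = -720)
80*(K + 53) = 80*(-720 + 53) = 80*(-667) = -53360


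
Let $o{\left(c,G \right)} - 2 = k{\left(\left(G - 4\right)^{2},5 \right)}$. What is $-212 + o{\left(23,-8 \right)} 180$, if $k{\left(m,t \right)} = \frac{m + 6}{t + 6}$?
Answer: $\frac{28628}{11} \approx 2602.5$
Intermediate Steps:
$k{\left(m,t \right)} = \frac{6 + m}{6 + t}$
$o{\left(c,G \right)} = \frac{28}{11} + \frac{\left(-4 + G\right)^{2}}{11}$ ($o{\left(c,G \right)} = 2 + \frac{6 + \left(G - 4\right)^{2}}{6 + 5} = 2 + \frac{6 + \left(-4 + G\right)^{2}}{11} = 2 + \left(\frac{6}{11} + \frac{\left(-4 + G\right)^{2}}{11}\right) = \frac{28}{11} + \frac{\left(-4 + G\right)^{2}}{11}$)
$-212 + o{\left(23,-8 \right)} 180 = -212 + \left(\frac{28}{11} + \frac{\left(-4 - 8\right)^{2}}{11}\right) 180 = -212 + \left(\frac{28}{11} + \frac{\left(-12\right)^{2}}{11}\right) 180 = -212 + \left(\frac{28}{11} + \frac{1}{11} \cdot 144\right) 180 = -212 + \left(\frac{28}{11} + \frac{144}{11}\right) 180 = -212 + \frac{172}{11} \cdot 180 = -212 + \frac{30960}{11} = \frac{28628}{11}$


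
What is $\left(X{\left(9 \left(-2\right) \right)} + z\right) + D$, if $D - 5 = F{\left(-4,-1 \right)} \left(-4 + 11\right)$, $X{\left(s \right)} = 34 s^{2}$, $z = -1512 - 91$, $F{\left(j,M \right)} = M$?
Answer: $9411$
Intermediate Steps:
$z = -1603$ ($z = -1512 - 91 = -1603$)
$D = -2$ ($D = 5 - \left(-4 + 11\right) = 5 - 7 = -2$)
$\left(X{\left(9 \left(-2\right) \right)} + z\right) + D = \left(34 \left(9 \left(-2\right)\right)^{2} - 1603\right) - 2 = \left(34 \left(-18\right)^{2} - 1603\right) - 2 = \left(34 \cdot 324 - 1603\right) - 2 = \left(11016 - 1603\right) - 2 = 9413 - 2 = 9411$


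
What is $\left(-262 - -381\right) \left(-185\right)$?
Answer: $-22015$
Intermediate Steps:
$\left(-262 - -381\right) \left(-185\right) = \left(-262 + \left(241 + 140\right)\right) \left(-185\right) = \left(-262 + 381\right) \left(-185\right) = 119 \left(-185\right) = -22015$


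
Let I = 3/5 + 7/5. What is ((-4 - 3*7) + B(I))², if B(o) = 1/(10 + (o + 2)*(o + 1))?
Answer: 301401/484 ≈ 622.73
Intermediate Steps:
I = 2 (I = 3*(⅕) + 7*(⅕) = ⅗ + 7/5 = 2)
B(o) = 1/(10 + (1 + o)*(2 + o)) (B(o) = 1/(10 + (2 + o)*(1 + o)) = 1/(10 + (1 + o)*(2 + o)))
((-4 - 3*7) + B(I))² = ((-4 - 3*7) + 1/(12 + 2² + 3*2))² = ((-4 - 21) + 1/(12 + 4 + 6))² = (-25 + 1/22)² = (-549/22)² = 301401/484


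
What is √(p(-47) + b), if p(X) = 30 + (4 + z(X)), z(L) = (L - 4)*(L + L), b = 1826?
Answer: √6654 ≈ 81.572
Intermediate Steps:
z(L) = 2*L*(-4 + L) (z(L) = (-4 + L)*(2*L) = 2*L*(-4 + L))
p(X) = 34 + 2*X*(-4 + X) (p(X) = 30 + (4 + 2*X*(-4 + X)) = 34 + 2*X*(-4 + X))
√(p(-47) + b) = √((34 + 2*(-47)*(-4 - 47)) + 1826) = √((34 + 2*(-47)*(-51)) + 1826) = √((34 + 4794) + 1826) = √(4828 + 1826) = √6654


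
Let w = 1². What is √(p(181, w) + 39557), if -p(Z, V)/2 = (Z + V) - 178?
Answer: √39549 ≈ 198.87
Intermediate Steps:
w = 1
p(Z, V) = 356 - 2*V - 2*Z (p(Z, V) = -2*((Z + V) - 178) = -2*((V + Z) - 178) = -2*(-178 + V + Z) = 356 - 2*V - 2*Z)
√(p(181, w) + 39557) = √((356 - 2*1 - 2*181) + 39557) = √((356 - 2 - 362) + 39557) = √(-8 + 39557) = √39549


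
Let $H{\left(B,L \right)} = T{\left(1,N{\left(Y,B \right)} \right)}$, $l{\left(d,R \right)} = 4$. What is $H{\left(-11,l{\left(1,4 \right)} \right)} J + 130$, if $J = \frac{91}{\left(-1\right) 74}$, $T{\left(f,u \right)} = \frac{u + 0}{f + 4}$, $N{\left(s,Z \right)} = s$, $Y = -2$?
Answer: $\frac{24141}{185} \approx 130.49$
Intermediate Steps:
$T{\left(f,u \right)} = \frac{u}{4 + f}$
$H{\left(B,L \right)} = - \frac{2}{5}$ ($H{\left(B,L \right)} = - \frac{2}{4 + 1} = - \frac{2}{5}$)
$J = - \frac{91}{74}$ ($J = \frac{91}{-74} = 91 \left(- \frac{1}{74}\right) = - \frac{91}{74} \approx -1.2297$)
$H{\left(-11,l{\left(1,4 \right)} \right)} J + 130 = \left(- \frac{2}{5}\right) \left(- \frac{91}{74}\right) + 130 = \frac{91}{185} + 130 = \frac{24141}{185}$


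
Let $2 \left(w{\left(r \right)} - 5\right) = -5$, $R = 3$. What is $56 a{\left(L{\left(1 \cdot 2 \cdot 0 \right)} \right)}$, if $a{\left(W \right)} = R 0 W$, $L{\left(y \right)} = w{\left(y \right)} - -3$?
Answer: $0$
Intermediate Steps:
$w{\left(r \right)} = \frac{5}{2}$ ($w{\left(r \right)} = 5 + \frac{1}{2} \left(-5\right) = 5 - \frac{5}{2} = \frac{5}{2}$)
$L{\left(y \right)} = \frac{11}{2}$ ($L{\left(y \right)} = \frac{5}{2} - -3 = \frac{5}{2} + 3 = \frac{11}{2}$)
$a{\left(W \right)} = 0$ ($a{\left(W \right)} = 3 \cdot 0 W = 0 W = 0$)
$56 a{\left(L{\left(1 \cdot 2 \cdot 0 \right)} \right)} = 56 \cdot 0 = 0$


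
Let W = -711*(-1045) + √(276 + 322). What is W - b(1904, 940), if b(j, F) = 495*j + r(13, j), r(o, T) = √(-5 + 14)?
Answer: -199488 + √598 ≈ -1.9946e+5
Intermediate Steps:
r(o, T) = 3 (r(o, T) = √9 = 3)
b(j, F) = 3 + 495*j (b(j, F) = 495*j + 3 = 3 + 495*j)
W = 742995 + √598 ≈ 7.4302e+5
W - b(1904, 940) = (742995 + √598) - (3 + 495*1904) = (742995 + √598) - (3 + 942480) = (742995 + √598) - 1*942483 = (742995 + √598) - 942483 = -199488 + √598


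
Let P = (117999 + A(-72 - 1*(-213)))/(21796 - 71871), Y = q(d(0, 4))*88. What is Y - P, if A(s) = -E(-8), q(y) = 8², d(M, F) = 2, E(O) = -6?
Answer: 56428081/10015 ≈ 5634.4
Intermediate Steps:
q(y) = 64
A(s) = 6 (A(s) = -1*(-6) = 6)
Y = 5632 (Y = 64*88 = 5632)
P = -23601/10015 (P = (117999 + 6)/(21796 - 71871) = 118005/(-50075) = 118005*(-1/50075) = -23601/10015 ≈ -2.3566)
Y - P = 5632 - 1*(-23601/10015) = 5632 + 23601/10015 = 56428081/10015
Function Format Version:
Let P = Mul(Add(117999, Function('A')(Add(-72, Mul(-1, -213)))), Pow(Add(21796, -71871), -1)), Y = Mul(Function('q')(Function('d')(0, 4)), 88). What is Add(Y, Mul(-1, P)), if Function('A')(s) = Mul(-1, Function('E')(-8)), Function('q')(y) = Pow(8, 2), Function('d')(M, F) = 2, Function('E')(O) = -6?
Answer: Rational(56428081, 10015) ≈ 5634.4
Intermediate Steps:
Function('q')(y) = 64
Function('A')(s) = 6 (Function('A')(s) = Mul(-1, -6) = 6)
Y = 5632 (Y = Mul(64, 88) = 5632)
P = Rational(-23601, 10015) (P = Mul(Add(117999, 6), Pow(Add(21796, -71871), -1)) = Mul(118005, Pow(-50075, -1)) = Mul(118005, Rational(-1, 50075)) = Rational(-23601, 10015) ≈ -2.3566)
Add(Y, Mul(-1, P)) = Add(5632, Mul(-1, Rational(-23601, 10015))) = Add(5632, Rational(23601, 10015)) = Rational(56428081, 10015)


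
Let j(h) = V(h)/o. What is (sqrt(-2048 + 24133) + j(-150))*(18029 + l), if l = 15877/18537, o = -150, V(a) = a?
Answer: 334219450/18537 + 334219450*sqrt(22085)/18537 ≈ 2.6975e+6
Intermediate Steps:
l = 15877/18537 (l = 15877*(1/18537) = 15877/18537 ≈ 0.85650)
j(h) = -h/150 (j(h) = h/(-150) = h*(-1/150) = -h/150)
(sqrt(-2048 + 24133) + j(-150))*(18029 + l) = (sqrt(-2048 + 24133) - 1/150*(-150))*(18029 + 15877/18537) = (sqrt(22085) + 1)*(334219450/18537) = (1 + sqrt(22085))*(334219450/18537) = 334219450/18537 + 334219450*sqrt(22085)/18537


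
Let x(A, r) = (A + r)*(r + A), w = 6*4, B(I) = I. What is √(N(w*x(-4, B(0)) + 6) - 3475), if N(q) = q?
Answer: I*√3085 ≈ 55.543*I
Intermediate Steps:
w = 24
x(A, r) = (A + r)² (x(A, r) = (A + r)*(A + r) = (A + r)²)
√(N(w*x(-4, B(0)) + 6) - 3475) = √((24*(-4 + 0)² + 6) - 3475) = √((24*(-4)² + 6) - 3475) = √((24*16 + 6) - 3475) = √((384 + 6) - 3475) = √(390 - 3475) = √(-3085) = I*√3085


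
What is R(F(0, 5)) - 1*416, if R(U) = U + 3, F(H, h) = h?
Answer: -408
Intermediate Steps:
R(U) = 3 + U
R(F(0, 5)) - 1*416 = (3 + 5) - 1*416 = 8 - 416 = -408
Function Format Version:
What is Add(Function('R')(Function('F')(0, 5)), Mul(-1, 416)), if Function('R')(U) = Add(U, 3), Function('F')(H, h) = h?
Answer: -408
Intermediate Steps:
Function('R')(U) = Add(3, U)
Add(Function('R')(Function('F')(0, 5)), Mul(-1, 416)) = Add(Add(3, 5), Mul(-1, 416)) = Add(8, -416) = -408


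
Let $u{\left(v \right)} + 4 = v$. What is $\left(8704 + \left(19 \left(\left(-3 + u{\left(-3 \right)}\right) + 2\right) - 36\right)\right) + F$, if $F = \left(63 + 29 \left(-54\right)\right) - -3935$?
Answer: $10948$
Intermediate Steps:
$u{\left(v \right)} = -4 + v$
$F = 2432$ ($F = \left(63 - 1566\right) + 3935 = -1503 + 3935 = 2432$)
$\left(8704 + \left(19 \left(\left(-3 + u{\left(-3 \right)}\right) + 2\right) - 36\right)\right) + F = \left(8704 + \left(19 \left(\left(-3 - 7\right) + 2\right) - 36\right)\right) + 2432 = \left(8704 + \left(19 \left(-10 + 2\right) - 36\right)\right) + 2432 = \left(8704 + \left(19 \left(-8\right) - 36\right)\right) + 2432 = \left(8704 - 188\right) + 2432 = 8516 + 2432 = 10948$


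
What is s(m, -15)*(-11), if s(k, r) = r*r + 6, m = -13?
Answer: -2541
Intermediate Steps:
s(k, r) = 6 + r² (s(k, r) = r² + 6 = 6 + r²)
s(m, -15)*(-11) = (6 + (-15)²)*(-11) = (6 + 225)*(-11) = 231*(-11) = -2541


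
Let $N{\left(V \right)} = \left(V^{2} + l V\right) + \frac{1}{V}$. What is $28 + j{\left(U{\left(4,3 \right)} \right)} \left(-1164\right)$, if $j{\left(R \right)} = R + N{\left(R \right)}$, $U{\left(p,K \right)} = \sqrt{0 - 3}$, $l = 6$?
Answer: $3520 - 7760 i \sqrt{3} \approx 3520.0 - 13441.0 i$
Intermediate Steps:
$U{\left(p,K \right)} = i \sqrt{3}$ ($U{\left(p,K \right)} = \sqrt{-3} = i \sqrt{3}$)
$N{\left(V \right)} = \frac{1}{V} + V^{2} + 6 V$ ($N{\left(V \right)} = \left(V^{2} + 6 V\right) + \frac{1}{V} = \frac{1}{V} + V^{2} + 6 V$)
$j{\left(R \right)} = R + \frac{1 + R^{2} \left(6 + R\right)}{R}$
$28 + j{\left(U{\left(4,3 \right)} \right)} \left(-1164\right) = 28 + \left(\frac{1}{i \sqrt{3}} + \left(i \sqrt{3}\right)^{2} + 7 i \sqrt{3}\right) \left(-1164\right) = 28 + \left(- \frac{i \sqrt{3}}{3} - 3 + 7 i \sqrt{3}\right) \left(-1164\right) = 28 + \left(-3 + \frac{20 i \sqrt{3}}{3}\right) \left(-1164\right) = 28 + \left(3492 - 7760 i \sqrt{3}\right) = 3520 - 7760 i \sqrt{3}$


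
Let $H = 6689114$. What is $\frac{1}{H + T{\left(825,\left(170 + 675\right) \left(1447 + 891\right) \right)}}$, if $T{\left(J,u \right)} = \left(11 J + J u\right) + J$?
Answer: $\frac{1}{1636577264} \approx 6.1103 \cdot 10^{-10}$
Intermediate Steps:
$T{\left(J,u \right)} = 12 J + J u$
$\frac{1}{H + T{\left(825,\left(170 + 675\right) \left(1447 + 891\right) \right)}} = \frac{1}{6689114 + 825 \left(12 + \left(170 + 675\right) \left(1447 + 891\right)\right)} = \frac{1}{6689114 + 825 \left(12 + 845 \cdot 2338\right)} = \frac{1}{6689114 + 825 \left(12 + 1975610\right)} = \frac{1}{6689114 + 825 \cdot 1975622} = \frac{1}{6689114 + 1629888150} = \frac{1}{1636577264}$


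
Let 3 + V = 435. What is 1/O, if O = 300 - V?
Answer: -1/132 ≈ -0.0075758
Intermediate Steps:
V = 432 (V = -3 + 435 = 432)
O = -132 (O = 300 - 1*432 = 300 - 432 = -132)
1/O = 1/(-132) = -1/132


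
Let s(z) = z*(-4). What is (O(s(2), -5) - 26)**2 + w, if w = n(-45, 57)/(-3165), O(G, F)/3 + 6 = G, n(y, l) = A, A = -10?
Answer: 2926994/633 ≈ 4624.0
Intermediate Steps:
n(y, l) = -10
s(z) = -4*z
O(G, F) = -18 + 3*G
w = 2/633 (w = -10/(-3165) = -10*(-1/3165) = 2/633 ≈ 0.0031596)
(O(s(2), -5) - 26)**2 + w = ((-18 + 3*(-4*2)) - 26)**2 + 2/633 = ((-18 + 3*(-8)) - 26)**2 + 2/633 = ((-18 - 24) - 26)**2 + 2/633 = (-42 - 26)**2 + 2/633 = (-68)**2 + 2/633 = 4624 + 2/633 = 2926994/633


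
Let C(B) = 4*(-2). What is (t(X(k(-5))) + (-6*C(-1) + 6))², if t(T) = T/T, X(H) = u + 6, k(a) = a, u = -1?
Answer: 3025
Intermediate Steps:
C(B) = -8
X(H) = 5 (X(H) = -1 + 6 = 5)
t(T) = 1
(t(X(k(-5))) + (-6*C(-1) + 6))² = (1 + (-6*(-8) + 6))² = (1 + (48 + 6))² = (1 + 54)² = 55² = 3025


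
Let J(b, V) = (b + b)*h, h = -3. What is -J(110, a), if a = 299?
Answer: 660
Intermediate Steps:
J(b, V) = -6*b (J(b, V) = (b + b)*(-3) = (2*b)*(-3) = -6*b)
-J(110, a) = -(-6)*110 = -1*(-660) = 660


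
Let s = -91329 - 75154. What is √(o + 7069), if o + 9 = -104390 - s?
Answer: √69153 ≈ 262.97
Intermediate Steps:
s = -166483
o = 62084 (o = -9 + (-104390 - 1*(-166483)) = -9 + (-104390 + 166483) = -9 + 62093 = 62084)
√(o + 7069) = √(62084 + 7069) = √69153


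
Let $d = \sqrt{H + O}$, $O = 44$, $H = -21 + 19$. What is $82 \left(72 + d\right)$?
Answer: $5904 + 82 \sqrt{42} \approx 6435.4$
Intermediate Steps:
$H = -2$
$d = \sqrt{42}$ ($d = \sqrt{-2 + 44} = \sqrt{42} \approx 6.4807$)
$82 \left(72 + d\right) = 82 \left(72 + \sqrt{42}\right) = 5904 + 82 \sqrt{42}$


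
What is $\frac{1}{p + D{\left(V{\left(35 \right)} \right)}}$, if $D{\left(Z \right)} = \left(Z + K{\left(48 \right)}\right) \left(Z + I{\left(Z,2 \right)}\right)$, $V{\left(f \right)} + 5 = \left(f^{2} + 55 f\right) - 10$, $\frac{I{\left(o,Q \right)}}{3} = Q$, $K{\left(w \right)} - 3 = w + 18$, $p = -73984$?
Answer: $\frac{1}{9989780} \approx 1.001 \cdot 10^{-7}$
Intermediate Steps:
$K{\left(w \right)} = 21 + w$ ($K{\left(w \right)} = 3 + \left(w + 18\right) = 3 + \left(18 + w\right) = 21 + w$)
$I{\left(o,Q \right)} = 3 Q$
$V{\left(f \right)} = -15 + f^{2} + 55 f$ ($V{\left(f \right)} = -5 - \left(10 - f^{2} - 55 f\right) = -5 + \left(-10 + f^{2} + 55 f\right) = -15 + f^{2} + 55 f$)
$D{\left(Z \right)} = \left(6 + Z\right) \left(69 + Z\right)$ ($D{\left(Z \right)} = \left(Z + \left(21 + 48\right)\right) \left(Z + 3 \cdot 2\right) = \left(Z + 69\right) \left(Z + 6\right) = \left(69 + Z\right) \left(6 + Z\right) = \left(6 + Z\right) \left(69 + Z\right)$)
$\frac{1}{p + D{\left(V{\left(35 \right)} \right)}} = \frac{1}{-73984 + \left(414 + \left(-15 + 35^{2} + 55 \cdot 35\right)^{2} + 75 \left(-15 + 35^{2} + 55 \cdot 35\right)\right)} = \frac{1}{-73984 + \left(414 + \left(-15 + 1225 + 1925\right)^{2} + 75 \left(-15 + 1225 + 1925\right)\right)} = \frac{1}{-73984 + \left(414 + 3135^{2} + 75 \cdot 3135\right)} = \frac{1}{-73984 + \left(414 + 9828225 + 235125\right)} = \frac{1}{-73984 + 10063764} = \frac{1}{9989780}$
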